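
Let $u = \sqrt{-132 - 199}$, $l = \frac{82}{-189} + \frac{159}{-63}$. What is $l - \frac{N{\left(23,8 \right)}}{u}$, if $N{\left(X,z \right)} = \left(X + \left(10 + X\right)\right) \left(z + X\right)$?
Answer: $- \frac{559}{189} + \frac{1736 i \sqrt{331}}{331} \approx -2.9577 + 95.419 i$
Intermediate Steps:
$l = - \frac{559}{189}$ ($l = 82 \left(- \frac{1}{189}\right) + 159 \left(- \frac{1}{63}\right) = - \frac{82}{189} - \frac{53}{21} = - \frac{559}{189} \approx -2.9577$)
$N{\left(X,z \right)} = \left(10 + 2 X\right) \left(X + z\right)$
$u = i \sqrt{331}$ ($u = \sqrt{-331} = i \sqrt{331} \approx 18.193 i$)
$l - \frac{N{\left(23,8 \right)}}{u} = - \frac{559}{189} - \frac{2 \cdot 23^{2} + 10 \cdot 23 + 10 \cdot 8 + 2 \cdot 23 \cdot 8}{i \sqrt{331}} = - \frac{559}{189} - \left(2 \cdot 529 + 230 + 80 + 368\right) \left(- \frac{i \sqrt{331}}{331}\right) = - \frac{559}{189} - \left(1058 + 230 + 80 + 368\right) \left(- \frac{i \sqrt{331}}{331}\right) = - \frac{559}{189} - 1736 \left(- \frac{i \sqrt{331}}{331}\right) = - \frac{559}{189} - - \frac{1736 i \sqrt{331}}{331} = - \frac{559}{189} + \frac{1736 i \sqrt{331}}{331}$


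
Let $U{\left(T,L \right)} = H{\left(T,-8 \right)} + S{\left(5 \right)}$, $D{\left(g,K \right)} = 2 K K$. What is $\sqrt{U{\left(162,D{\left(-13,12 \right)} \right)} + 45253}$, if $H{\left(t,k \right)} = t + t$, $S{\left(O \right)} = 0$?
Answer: $\sqrt{45577} \approx 213.49$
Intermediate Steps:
$H{\left(t,k \right)} = 2 t$
$D{\left(g,K \right)} = 2 K^{2}$
$U{\left(T,L \right)} = 2 T$ ($U{\left(T,L \right)} = 2 T + 0 = 2 T$)
$\sqrt{U{\left(162,D{\left(-13,12 \right)} \right)} + 45253} = \sqrt{2 \cdot 162 + 45253} = \sqrt{324 + 45253} = \sqrt{45577}$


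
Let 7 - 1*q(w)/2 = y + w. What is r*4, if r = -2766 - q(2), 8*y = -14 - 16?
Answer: -11134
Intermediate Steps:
y = -15/4 (y = (-14 - 16)/8 = (1/8)*(-30) = -15/4 ≈ -3.7500)
q(w) = 43/2 - 2*w (q(w) = 14 - 2*(-15/4 + w) = 14 + (15/2 - 2*w) = 43/2 - 2*w)
r = -5567/2 (r = -2766 - (43/2 - 2*2) = -2766 - (43/2 - 4) = -2766 - 1*35/2 = -2766 - 35/2 = -5567/2 ≈ -2783.5)
r*4 = -5567/2*4 = -11134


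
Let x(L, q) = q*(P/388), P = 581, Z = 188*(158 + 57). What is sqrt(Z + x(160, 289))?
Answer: sqrt(1537534293)/194 ≈ 202.12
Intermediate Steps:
Z = 40420 (Z = 188*215 = 40420)
x(L, q) = 581*q/388 (x(L, q) = q*(581/388) = 581*q/388)
sqrt(Z + x(160, 289)) = sqrt(40420 + (581/388)*289) = sqrt(40420 + 167909/388) = sqrt(15850869/388) = sqrt(1537534293)/194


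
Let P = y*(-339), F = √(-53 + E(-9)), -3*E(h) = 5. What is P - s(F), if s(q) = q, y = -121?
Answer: 41019 - 2*I*√123/3 ≈ 41019.0 - 7.3937*I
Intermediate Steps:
E(h) = -5/3 (E(h) = -⅓*5 = -5/3)
F = 2*I*√123/3 (F = √(-53 - 5/3) = √(-164/3) = 2*I*√123/3 ≈ 7.3937*I)
P = 41019 (P = -121*(-339) = 41019)
P - s(F) = 41019 - 2*I*√123/3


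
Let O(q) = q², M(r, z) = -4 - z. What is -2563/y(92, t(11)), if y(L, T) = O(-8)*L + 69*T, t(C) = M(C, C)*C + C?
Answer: 2563/4738 ≈ 0.54095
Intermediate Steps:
t(C) = C + C*(-4 - C) (t(C) = (-4 - C)*C + C = C*(-4 - C) + C = C + C*(-4 - C))
y(L, T) = 64*L + 69*T (y(L, T) = (-8)²*L + 69*T = 64*L + 69*T)
-2563/y(92, t(11)) = -2563/(64*92 + 69*(-1*11*(3 + 11))) = -2563/(5888 + 69*(-1*11*14)) = -2563/(5888 + 69*(-154)) = -2563/(5888 - 10626) = -2563/(-4738) = -2563*(-1/4738) = 2563/4738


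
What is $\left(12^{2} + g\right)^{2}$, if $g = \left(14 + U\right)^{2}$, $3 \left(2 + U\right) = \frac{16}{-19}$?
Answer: $\frac{835542246400}{10556001} \approx 79153.0$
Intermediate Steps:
$U = - \frac{130}{57}$ ($U = -2 + \frac{16 \frac{1}{-19}}{3} = -2 + \frac{16 \left(- \frac{1}{19}\right)}{3} = -2 + \frac{1}{3} \left(- \frac{16}{19}\right) = -2 - \frac{16}{57} = - \frac{130}{57} \approx -2.2807$)
$g = \frac{446224}{3249}$ ($g = \left(14 - \frac{130}{57}\right)^{2} = \left(\frac{668}{57}\right)^{2} = \frac{446224}{3249} \approx 137.34$)
$\left(12^{2} + g\right)^{2} = \left(12^{2} + \frac{446224}{3249}\right)^{2} = \left(144 + \frac{446224}{3249}\right)^{2} = \left(\frac{914080}{3249}\right)^{2} = \frac{835542246400}{10556001}$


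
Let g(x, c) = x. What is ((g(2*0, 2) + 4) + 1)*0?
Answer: 0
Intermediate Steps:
((g(2*0, 2) + 4) + 1)*0 = ((2*0 + 4) + 1)*0 = ((0 + 4) + 1)*0 = (4 + 1)*0 = 5*0 = 0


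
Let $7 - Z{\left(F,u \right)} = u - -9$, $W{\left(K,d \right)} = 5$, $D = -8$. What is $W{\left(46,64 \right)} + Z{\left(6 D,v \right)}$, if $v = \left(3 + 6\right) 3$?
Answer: $-24$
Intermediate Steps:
$v = 27$ ($v = 9 \cdot 3 = 27$)
$Z{\left(F,u \right)} = -2 - u$ ($Z{\left(F,u \right)} = 7 - \left(u - -9\right) = 7 - \left(u + 9\right) = 7 - \left(9 + u\right) = -2 - u$)
$W{\left(46,64 \right)} + Z{\left(6 D,v \right)} = 5 - 29 = -24$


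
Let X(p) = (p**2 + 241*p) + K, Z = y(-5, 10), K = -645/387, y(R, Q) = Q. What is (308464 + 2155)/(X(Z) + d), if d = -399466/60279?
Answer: 18723802701/150800359 ≈ 124.16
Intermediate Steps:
K = -5/3 (K = -645*1/387 = -5/3 ≈ -1.6667)
Z = 10
X(p) = -5/3 + p**2 + 241*p (X(p) = (p**2 + 241*p) - 5/3 = -5/3 + p**2 + 241*p)
d = -399466/60279 (d = -399466*1/60279 = -399466/60279 ≈ -6.6270)
(308464 + 2155)/(X(Z) + d) = (308464 + 2155)/((-5/3 + 10**2 + 241*10) - 399466/60279) = 310619/((-5/3 + 100 + 2410) - 399466/60279) = 310619/(7525/3 - 399466/60279) = 310619/(150800359/60279) = 310619*(60279/150800359) = 18723802701/150800359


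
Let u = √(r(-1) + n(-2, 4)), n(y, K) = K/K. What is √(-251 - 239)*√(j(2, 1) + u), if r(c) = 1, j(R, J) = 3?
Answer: 7*√(-30 - 10*√2) ≈ 46.508*I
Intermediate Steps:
n(y, K) = 1
u = √2 (u = √(1 + 1) = √2 ≈ 1.4142)
√(-251 - 239)*√(j(2, 1) + u) = √(-251 - 239)*√(3 + √2) = √(-490)*√(3 + √2) = (7*I*√10)*√(3 + √2) = 7*I*√10*√(3 + √2)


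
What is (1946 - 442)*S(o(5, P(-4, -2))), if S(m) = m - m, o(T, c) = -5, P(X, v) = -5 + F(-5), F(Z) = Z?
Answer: 0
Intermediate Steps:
P(X, v) = -10 (P(X, v) = -5 - 5 = -10)
S(m) = 0
(1946 - 442)*S(o(5, P(-4, -2))) = (1946 - 442)*0 = 1504*0 = 0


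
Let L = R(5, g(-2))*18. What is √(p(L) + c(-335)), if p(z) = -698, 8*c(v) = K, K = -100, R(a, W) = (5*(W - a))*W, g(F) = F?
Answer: 7*I*√58/2 ≈ 26.655*I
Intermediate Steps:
R(a, W) = W*(-5*a + 5*W) (R(a, W) = (-5*a + 5*W)*W = W*(-5*a + 5*W))
c(v) = -25/2 (c(v) = (⅛)*(-100) = -25/2)
L = 1260 (L = (5*(-2)*(-2 - 1*5))*18 = (5*(-2)*(-2 - 5))*18 = (5*(-2)*(-7))*18 = 70*18 = 1260)
√(p(L) + c(-335)) = √(-698 - 25/2) = √(-1421/2) = 7*I*√58/2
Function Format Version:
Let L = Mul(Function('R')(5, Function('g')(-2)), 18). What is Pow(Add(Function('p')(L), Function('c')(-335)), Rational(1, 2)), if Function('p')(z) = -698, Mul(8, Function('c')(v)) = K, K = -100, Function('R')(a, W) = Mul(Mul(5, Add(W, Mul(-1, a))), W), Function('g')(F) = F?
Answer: Mul(Rational(7, 2), I, Pow(58, Rational(1, 2))) ≈ Mul(26.655, I)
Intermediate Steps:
Function('R')(a, W) = Mul(W, Add(Mul(-5, a), Mul(5, W))) (Function('R')(a, W) = Mul(Add(Mul(-5, a), Mul(5, W)), W) = Mul(W, Add(Mul(-5, a), Mul(5, W))))
Function('c')(v) = Rational(-25, 2) (Function('c')(v) = Mul(Rational(1, 8), -100) = Rational(-25, 2))
L = 1260 (L = Mul(Mul(5, -2, Add(-2, Mul(-1, 5))), 18) = Mul(Mul(5, -2, Add(-2, -5)), 18) = Mul(Mul(5, -2, -7), 18) = Mul(70, 18) = 1260)
Pow(Add(Function('p')(L), Function('c')(-335)), Rational(1, 2)) = Pow(Add(-698, Rational(-25, 2)), Rational(1, 2)) = Pow(Rational(-1421, 2), Rational(1, 2)) = Mul(Rational(7, 2), I, Pow(58, Rational(1, 2)))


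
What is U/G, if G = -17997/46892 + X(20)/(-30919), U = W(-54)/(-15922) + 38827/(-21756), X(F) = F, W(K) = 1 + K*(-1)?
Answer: 5242373317613/1127109384489 ≈ 4.6512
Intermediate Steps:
W(K) = 1 - K
U = -309700037/173199516 (U = (1 - 1*(-54))/(-15922) + 38827/(-21756) = (1 + 54)*(-1/15922) + 38827*(-1/21756) = 55*(-1/15922) - 38827/21756 = -55/15922 - 38827/21756 = -309700037/173199516 ≈ -1.7881)
G = -557387083/1449853748 (G = -17997/46892 + 20/(-30919) = -17997*1/46892 + 20*(-1/30919) = -17997/46892 - 20/30919 = -557387083/1449853748 ≈ -0.38444)
U/G = -309700037/(173199516*(-557387083/1449853748)) = -309700037/173199516*(-1449853748/557387083) = 5242373317613/1127109384489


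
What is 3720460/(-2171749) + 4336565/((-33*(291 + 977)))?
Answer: -9573609630425/90874665156 ≈ -105.35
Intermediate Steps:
3720460/(-2171749) + 4336565/((-33*(291 + 977))) = 3720460*(-1/2171749) + 4336565/((-33*1268)) = -3720460/2171749 + 4336565/(-41844) = -3720460/2171749 + 4336565*(-1/41844) = -3720460/2171749 - 4336565/41844 = -9573609630425/90874665156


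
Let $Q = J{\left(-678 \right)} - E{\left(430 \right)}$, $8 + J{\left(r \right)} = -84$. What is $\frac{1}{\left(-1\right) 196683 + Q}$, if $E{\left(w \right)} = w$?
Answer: $- \frac{1}{197205} \approx -5.0709 \cdot 10^{-6}$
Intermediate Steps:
$J{\left(r \right)} = -92$ ($J{\left(r \right)} = -8 - 84 = -92$)
$Q = -522$ ($Q = -92 - 430 = -522$)
$\frac{1}{\left(-1\right) 196683 + Q} = \frac{1}{\left(-1\right) 196683 - 522} = \frac{1}{-196683 - 522} = \frac{1}{-197205} = - \frac{1}{197205}$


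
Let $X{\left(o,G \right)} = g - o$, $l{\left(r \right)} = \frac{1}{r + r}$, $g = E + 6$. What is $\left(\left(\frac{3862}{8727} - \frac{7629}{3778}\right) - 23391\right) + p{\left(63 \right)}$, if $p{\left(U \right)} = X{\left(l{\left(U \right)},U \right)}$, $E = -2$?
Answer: $- \frac{8096926024325}{346191363} \approx -23389.0$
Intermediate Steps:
$g = 4$ ($g = -2 + 6 = 4$)
$l{\left(r \right)} = \frac{1}{2 r}$
$X{\left(o,G \right)} = 4 - o$
$p{\left(U \right)} = 4 - \frac{1}{2 U}$
$\left(\left(\frac{3862}{8727} - \frac{7629}{3778}\right) - 23391\right) + p{\left(63 \right)} = \left(\left(\frac{3862}{8727} - \frac{7629}{3778}\right) - 23391\right) + \left(4 - \frac{1}{2 \cdot 63}\right) = \left(\left(3862 \cdot \frac{1}{8727} - \frac{7629}{3778}\right) - 23391\right) + \left(4 - \frac{1}{126}\right) = \left(\left(\frac{3862}{8727} - \frac{7629}{3778}\right) - 23391\right) + \left(4 - \frac{1}{126}\right) = \left(- \frac{51987647}{32970606} - 23391\right) + \frac{503}{126} = - \frac{771267432593}{32970606} + \frac{503}{126} = - \frac{8096926024325}{346191363}$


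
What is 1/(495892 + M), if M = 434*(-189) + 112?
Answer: 1/413978 ≈ 2.4156e-6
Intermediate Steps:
M = -81914 (M = -82026 + 112 = -81914)
1/(495892 + M) = 1/(495892 - 81914) = 1/413978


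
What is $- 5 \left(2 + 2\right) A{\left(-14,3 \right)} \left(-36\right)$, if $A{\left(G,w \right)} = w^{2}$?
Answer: $6480$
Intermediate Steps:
$- 5 \left(2 + 2\right) A{\left(-14,3 \right)} \left(-36\right) = - 5 \left(2 + 2\right) 3^{2} \left(-36\right) = \left(-5\right) 4 \cdot 9 \left(-36\right) = \left(-20\right) 9 \left(-36\right) = \left(-180\right) \left(-36\right) = 6480$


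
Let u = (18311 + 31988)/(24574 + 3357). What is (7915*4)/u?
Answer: 884295460/50299 ≈ 17581.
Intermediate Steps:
u = 50299/27931 ≈ 1.8008
(7915*4)/u = (7915*4)/(50299/27931) = 31660*(27931/50299) = 884295460/50299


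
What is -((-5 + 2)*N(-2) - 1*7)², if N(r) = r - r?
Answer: -49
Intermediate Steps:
N(r) = 0
-((-5 + 2)*N(-2) - 1*7)² = -((-5 + 2)*0 - 1*7)² = -(-3*0 - 7)² = -(0 - 7)² = -1*(-7)² = -1*49 = -49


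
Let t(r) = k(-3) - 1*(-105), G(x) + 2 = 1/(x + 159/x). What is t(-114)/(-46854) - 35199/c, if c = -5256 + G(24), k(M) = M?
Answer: 67321003361/10059569418 ≈ 6.6922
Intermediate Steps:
G(x) = -2 + 1/(x + 159/x)
t(r) = 102 (t(r) = -3 - 1*(-105) = -3 + 105 = 102)
c = -1288202/245 (c = -5256 + (-318 + 24 - 2*24**2)/(159 + 24**2) = -5256 + (-318 + 24 - 2*576)/(159 + 576) = -5256 + (-318 + 24 - 1152)/735 = -5256 + (1/735)*(-1446) = -5256 - 482/245 = -1288202/245 ≈ -5258.0)
t(-114)/(-46854) - 35199/c = 102/(-46854) - 35199/(-1288202/245) = 102*(-1/46854) - 35199*(-245/1288202) = -17/7809 + 8623755/1288202 = 67321003361/10059569418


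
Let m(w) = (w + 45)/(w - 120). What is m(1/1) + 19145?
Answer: 2278209/119 ≈ 19145.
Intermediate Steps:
m(w) = (45 + w)/(-120 + w)
m(1/1) + 19145 = (45 + 1/1)/(-120 + 1/1) + 19145 = (45 + 1)/(-120 + 1) + 19145 = 46/(-119) + 19145 = -1/119*46 + 19145 = -46/119 + 19145 = 2278209/119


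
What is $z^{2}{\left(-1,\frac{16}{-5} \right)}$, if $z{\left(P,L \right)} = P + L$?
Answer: $\frac{441}{25} \approx 17.64$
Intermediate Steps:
$z{\left(P,L \right)} = L + P$
$z^{2}{\left(-1,\frac{16}{-5} \right)} = \left(\frac{16}{-5} - 1\right)^{2} = \left(16 \left(- \frac{1}{5}\right) - 1\right)^{2} = \left(- \frac{16}{5} - 1\right)^{2} = \left(- \frac{21}{5}\right)^{2} = \frac{441}{25}$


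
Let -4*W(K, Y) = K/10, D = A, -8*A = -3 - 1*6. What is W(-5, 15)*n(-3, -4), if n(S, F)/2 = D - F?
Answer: 41/32 ≈ 1.2813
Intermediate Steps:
A = 9/8 (A = -(-3 - 1*6)/8 = -(-3 - 6)/8 = -⅛*(-9) = 9/8 ≈ 1.1250)
D = 9/8 ≈ 1.1250
W(K, Y) = -K/40 (W(K, Y) = -K/(4*10) = -K/40)
n(S, F) = 9/4 - 2*F (n(S, F) = 2*(9/8 - F) = 9/4 - 2*F)
W(-5, 15)*n(-3, -4) = (-1/40*(-5))*(9/4 - 2*(-4)) = (9/4 + 8)/8 = (⅛)*(41/4) = 41/32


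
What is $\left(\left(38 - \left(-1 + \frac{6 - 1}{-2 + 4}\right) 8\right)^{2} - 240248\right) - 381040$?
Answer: $-620612$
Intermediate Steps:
$\left(\left(38 - \left(-1 + \frac{6 - 1}{-2 + 4}\right) 8\right)^{2} - 240248\right) - 381040 = \left(\left(38 - \left(-1 + \frac{5}{2}\right) 8\right)^{2} - 240248\right) - 381040 = \left(\left(38 - \frac{3}{2} \cdot 8\right)^{2} - 240248\right) - 381040 = \left(\left(38 - 12\right)^{2} - 240248\right) - 381040 = \left(26^{2} - 240248\right) - 381040 = \left(676 - 240248\right) - 381040 = -239572 - 381040 = -620612$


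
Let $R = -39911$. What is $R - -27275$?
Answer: $-12636$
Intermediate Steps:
$R - -27275 = -39911 - -27275 = -39911 + 27275 = -12636$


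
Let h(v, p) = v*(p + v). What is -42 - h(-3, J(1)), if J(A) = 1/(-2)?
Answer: -105/2 ≈ -52.500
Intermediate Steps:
J(A) = -½
-42 - h(-3, J(1)) = -42 - (-3)*(-½ - 3) = -42 - (-3)*(-7)/2 = -42 - 1*21/2 = -42 - 21/2 = -105/2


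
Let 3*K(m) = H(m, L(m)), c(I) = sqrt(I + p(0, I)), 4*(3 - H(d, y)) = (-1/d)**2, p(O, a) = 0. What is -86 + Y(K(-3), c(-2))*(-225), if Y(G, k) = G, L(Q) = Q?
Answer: -3707/12 ≈ -308.92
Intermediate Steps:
H(d, y) = 3 - 1/(4*d**2)
c(I) = sqrt(I) (c(I) = sqrt(I + 0) = sqrt(I))
K(m) = 1 - 1/(12*m**2) (K(m) = (3 - 1/(4*m**2))/3 = 1 - 1/(12*m**2))
-86 + Y(K(-3), c(-2))*(-225) = -86 + (1 - 1/12/(-3)**2)*(-225) = -86 + (1 - 1/12*1/9)*(-225) = -86 + (1 - 1/108)*(-225) = -86 + (107/108)*(-225) = -86 - 2675/12 = -3707/12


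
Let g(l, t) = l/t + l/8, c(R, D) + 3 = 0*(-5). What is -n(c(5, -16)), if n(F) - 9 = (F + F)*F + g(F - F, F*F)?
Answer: -27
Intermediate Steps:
c(R, D) = -3 (c(R, D) = -3 + 0*(-5) = -3 + 0 = -3)
g(l, t) = l/8 + l/t (g(l, t) = l/t + l*(⅛) = l/t + l/8 = l/8 + l/t)
n(F) = 9 + 2*F² (n(F) = 9 + ((F + F)*F + ((F - F)/8 + (F - F)/((F*F)))) = 9 + ((2*F)*F + ((⅛)*0 + 0/(F²))) = 9 + (2*F² + (0 + 0/F²)) = 9 + (2*F² + (0 + 0)) = 9 + (2*F² + 0) = 9 + 2*F²)
-n(c(5, -16)) = -(9 + 2*(-3)²) = -(9 + 2*9) = -(9 + 18) = -1*27 = -27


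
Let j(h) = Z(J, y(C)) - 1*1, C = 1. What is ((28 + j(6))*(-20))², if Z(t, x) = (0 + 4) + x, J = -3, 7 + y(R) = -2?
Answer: 193600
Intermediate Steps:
y(R) = -9 (y(R) = -7 - 2 = -9)
Z(t, x) = 4 + x
j(h) = -6 (j(h) = (4 - 9) - 1*1 = -5 - 1 = -6)
((28 + j(6))*(-20))² = ((28 - 6)*(-20))² = (22*(-20))² = (-440)² = 193600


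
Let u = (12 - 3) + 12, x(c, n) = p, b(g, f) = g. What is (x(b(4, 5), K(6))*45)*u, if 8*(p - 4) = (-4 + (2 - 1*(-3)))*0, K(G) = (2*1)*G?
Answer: 3780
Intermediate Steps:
K(G) = 2*G
p = 4 (p = 4 + ((-4 + (2 - 1*(-3)))*0)/8 = 4 + ((-4 + (2 + 3))*0)/8 = 4 + ((-4 + 5)*0)/8 = 4 + (1*0)/8 = 4 + (⅛)*0 = 4 + 0 = 4)
x(c, n) = 4
u = 21 (u = 9 + 12 = 21)
(x(b(4, 5), K(6))*45)*u = (4*45)*21 = 180*21 = 3780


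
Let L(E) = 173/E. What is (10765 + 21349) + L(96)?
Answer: 3083117/96 ≈ 32116.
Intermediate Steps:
(10765 + 21349) + L(96) = (10765 + 21349) + 173/96 = 32114 + 173*(1/96) = 32114 + 173/96 = 3083117/96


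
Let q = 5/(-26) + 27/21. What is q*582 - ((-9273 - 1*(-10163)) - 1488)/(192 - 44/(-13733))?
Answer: 76720307707/119973490 ≈ 639.48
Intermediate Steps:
q = 199/182 (q = 5*(-1/26) + 27*(1/21) = -5/26 + 9/7 = 199/182 ≈ 1.0934)
q*582 - ((-9273 - 1*(-10163)) - 1488)/(192 - 44/(-13733)) = (199/182)*582 - ((-9273 - 1*(-10163)) - 1488)/(192 - 44/(-13733)) = 57909/91 - ((-9273 + 10163) - 1488)/(192 - 44*(-1/13733)) = 57909/91 - (890 - 1488)/(192 + 44/13733) = 57909/91 - (-598)/2636780/13733 = 57909/91 - (-598)*13733/2636780 = 57909/91 - 1*(-4106167/1318390) = 57909/91 + 4106167/1318390 = 76720307707/119973490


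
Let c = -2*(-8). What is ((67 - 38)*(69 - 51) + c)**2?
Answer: 289444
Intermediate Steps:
c = 16
((67 - 38)*(69 - 51) + c)**2 = ((67 - 38)*(69 - 51) + 16)**2 = (29*18 + 16)**2 = (522 + 16)**2 = 538**2 = 289444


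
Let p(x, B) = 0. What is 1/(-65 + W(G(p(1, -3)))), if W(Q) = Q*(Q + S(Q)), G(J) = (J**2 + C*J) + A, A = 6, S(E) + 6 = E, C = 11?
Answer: -1/29 ≈ -0.034483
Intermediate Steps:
S(E) = -6 + E
G(J) = 6 + J**2 + 11*J (G(J) = (J**2 + 11*J) + 6 = 6 + J**2 + 11*J)
W(Q) = Q*(-6 + 2*Q) (W(Q) = Q*(Q + (-6 + Q)) = Q*(-6 + 2*Q))
1/(-65 + W(G(p(1, -3)))) = 1/(-65 + 2*(6 + 0**2 + 11*0)*(-3 + (6 + 0**2 + 11*0))) = 1/(-65 + 2*(6 + 0 + 0)*(-3 + (6 + 0 + 0))) = 1/(-65 + 2*6*(-3 + 6)) = 1/(-65 + 2*6*3) = 1/(-65 + 36) = 1/(-29) = -1/29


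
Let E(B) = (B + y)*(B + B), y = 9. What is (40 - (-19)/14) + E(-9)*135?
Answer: 579/14 ≈ 41.357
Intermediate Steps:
E(B) = 2*B*(9 + B) (E(B) = (B + 9)*(B + B) = (9 + B)*(2*B) = 2*B*(9 + B))
(40 - (-19)/14) + E(-9)*135 = (40 - (-19)/14) + (2*(-9)*(9 - 9))*135 = (40 - (-19)/14) + (2*(-9)*0)*135 = (40 - 1*(-19/14)) + 0*135 = (40 + 19/14) + 0 = 579/14 + 0 = 579/14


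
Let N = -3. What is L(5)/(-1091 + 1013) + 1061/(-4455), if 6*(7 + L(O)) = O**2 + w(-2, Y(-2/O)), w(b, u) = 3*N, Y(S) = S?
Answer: -1627/8910 ≈ -0.18260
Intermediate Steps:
w(b, u) = -9 (w(b, u) = 3*(-3) = -9)
L(O) = -17/2 + O**2/6 (L(O) = -7 + (O**2 - 9)/6 = -7 + (-9 + O**2)/6 = -7 + (-3/2 + O**2/6) = -17/2 + O**2/6)
L(5)/(-1091 + 1013) + 1061/(-4455) = (-17/2 + (1/6)*5**2)/(-1091 + 1013) + 1061/(-4455) = (-17/2 + (1/6)*25)/(-78) + 1061*(-1/4455) = (-17/2 + 25/6)*(-1/78) - 1061/4455 = -13/3*(-1/78) - 1061/4455 = 1/18 - 1061/4455 = -1627/8910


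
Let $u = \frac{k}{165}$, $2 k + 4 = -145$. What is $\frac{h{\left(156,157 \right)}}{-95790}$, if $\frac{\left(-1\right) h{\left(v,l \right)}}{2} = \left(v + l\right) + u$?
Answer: $\frac{103141}{15805350} \approx 0.0065257$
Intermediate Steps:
$k = - \frac{149}{2}$ ($k = -2 + \frac{1}{2} \left(-145\right) = -2 - \frac{145}{2} = - \frac{149}{2} \approx -74.5$)
$u = - \frac{149}{330}$ ($u = - \frac{149}{2 \cdot 165} = \left(- \frac{149}{2}\right) \frac{1}{165} = - \frac{149}{330} \approx -0.45152$)
$h{\left(v,l \right)} = \frac{149}{165} - 2 l - 2 v$ ($h{\left(v,l \right)} = - 2 \left(\left(v + l\right) - \frac{149}{330}\right) = - 2 \left(\left(l + v\right) - \frac{149}{330}\right) = - 2 \left(- \frac{149}{330} + l + v\right) = \frac{149}{165} - 2 l - 2 v$)
$\frac{h{\left(156,157 \right)}}{-95790} = \frac{\frac{149}{165} - 314 - 312}{-95790} = \left(\frac{149}{165} - 314 - 312\right) \left(- \frac{1}{95790}\right) = \left(- \frac{103141}{165}\right) \left(- \frac{1}{95790}\right) = \frac{103141}{15805350}$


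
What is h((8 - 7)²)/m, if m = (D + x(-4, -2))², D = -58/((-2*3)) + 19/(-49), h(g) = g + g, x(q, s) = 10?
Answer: 21609/4015778 ≈ 0.0053810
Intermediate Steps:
h(g) = 2*g
D = 1364/147 (D = -58/(-6) + 19*(-1/49) = -58*(-⅙) - 19/49 = 29/3 - 19/49 = 1364/147 ≈ 9.2789)
m = 8031556/21609 (m = (1364/147 + 10)² = (2834/147)² = 8031556/21609 ≈ 371.68)
h((8 - 7)²)/m = (2*(8 - 7)²)/(8031556/21609) = (2*1²)*(21609/8031556) = (2*1)*(21609/8031556) = 2*(21609/8031556) = 21609/4015778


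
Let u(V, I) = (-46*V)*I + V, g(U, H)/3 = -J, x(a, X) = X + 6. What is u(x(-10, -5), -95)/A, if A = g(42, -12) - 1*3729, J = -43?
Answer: -1457/1200 ≈ -1.2142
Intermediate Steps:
x(a, X) = 6 + X
g(U, H) = 129 (g(U, H) = 3*(-1*(-43)) = 3*43 = 129)
u(V, I) = V - 46*I*V (u(V, I) = -46*I*V + V = V - 46*I*V)
A = -3600 (A = 129 - 1*3729 = 129 - 3729 = -3600)
u(x(-10, -5), -95)/A = ((6 - 5)*(1 - 46*(-95)))/(-3600) = (1*(1 + 4370))*(-1/3600) = (1*4371)*(-1/3600) = 4371*(-1/3600) = -1457/1200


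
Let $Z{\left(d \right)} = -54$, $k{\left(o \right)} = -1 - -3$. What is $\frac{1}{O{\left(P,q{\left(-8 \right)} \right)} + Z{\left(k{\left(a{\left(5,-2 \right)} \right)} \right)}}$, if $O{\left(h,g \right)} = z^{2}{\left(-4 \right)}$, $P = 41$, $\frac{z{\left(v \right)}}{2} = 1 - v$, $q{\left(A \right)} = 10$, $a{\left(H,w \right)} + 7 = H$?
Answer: $\frac{1}{46} \approx 0.021739$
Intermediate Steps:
$a{\left(H,w \right)} = -7 + H$
$k{\left(o \right)} = 2$ ($k{\left(o \right)} = -1 + 3 = 2$)
$z{\left(v \right)} = 2 - 2 v$ ($z{\left(v \right)} = 2 \left(1 - v\right) = 2 - 2 v$)
$O{\left(h,g \right)} = 100$ ($O{\left(h,g \right)} = \left(2 - -8\right)^{2} = \left(2 + 8\right)^{2} = 10^{2} = 100$)
$\frac{1}{O{\left(P,q{\left(-8 \right)} \right)} + Z{\left(k{\left(a{\left(5,-2 \right)} \right)} \right)}} = \frac{1}{100 - 54} = \frac{1}{46}$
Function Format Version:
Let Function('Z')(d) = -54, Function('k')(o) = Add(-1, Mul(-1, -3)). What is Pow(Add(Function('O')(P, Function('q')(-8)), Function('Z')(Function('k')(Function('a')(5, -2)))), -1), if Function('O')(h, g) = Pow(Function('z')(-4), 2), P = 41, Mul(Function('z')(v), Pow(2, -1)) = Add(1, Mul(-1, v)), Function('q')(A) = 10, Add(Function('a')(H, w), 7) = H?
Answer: Rational(1, 46) ≈ 0.021739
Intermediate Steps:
Function('a')(H, w) = Add(-7, H)
Function('k')(o) = 2 (Function('k')(o) = Add(-1, 3) = 2)
Function('z')(v) = Add(2, Mul(-2, v)) (Function('z')(v) = Mul(2, Add(1, Mul(-1, v))) = Add(2, Mul(-2, v)))
Function('O')(h, g) = 100 (Function('O')(h, g) = Pow(Add(2, Mul(-2, -4)), 2) = Pow(Add(2, 8), 2) = Pow(10, 2) = 100)
Pow(Add(Function('O')(P, Function('q')(-8)), Function('Z')(Function('k')(Function('a')(5, -2)))), -1) = Pow(Add(100, -54), -1) = Pow(46, -1) = Rational(1, 46)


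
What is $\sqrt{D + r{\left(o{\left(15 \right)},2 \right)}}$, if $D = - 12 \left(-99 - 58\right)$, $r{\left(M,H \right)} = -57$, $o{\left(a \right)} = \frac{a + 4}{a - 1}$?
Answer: $3 \sqrt{203} \approx 42.743$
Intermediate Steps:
$o{\left(a \right)} = \frac{4 + a}{-1 + a}$
$D = 1884$ ($D = \left(-12\right) \left(-157\right) = 1884$)
$\sqrt{D + r{\left(o{\left(15 \right)},2 \right)}} = \sqrt{1884 - 57} = \sqrt{1827} = 3 \sqrt{203}$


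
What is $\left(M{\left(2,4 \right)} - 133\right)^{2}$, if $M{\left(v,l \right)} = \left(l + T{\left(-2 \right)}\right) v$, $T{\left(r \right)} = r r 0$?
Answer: $15625$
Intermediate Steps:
$T{\left(r \right)} = 0$ ($T{\left(r \right)} = r^{2} \cdot 0 = 0$)
$M{\left(v,l \right)} = l v$ ($M{\left(v,l \right)} = \left(l + 0\right) v = l v$)
$\left(M{\left(2,4 \right)} - 133\right)^{2} = \left(4 \cdot 2 - 133\right)^{2} = \left(8 - 133\right)^{2} = \left(-125\right)^{2} = 15625$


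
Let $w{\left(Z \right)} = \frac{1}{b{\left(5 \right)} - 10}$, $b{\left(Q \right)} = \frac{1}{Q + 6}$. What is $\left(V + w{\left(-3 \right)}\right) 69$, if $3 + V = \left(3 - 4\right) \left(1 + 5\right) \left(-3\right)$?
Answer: $\frac{112056}{109} \approx 1028.0$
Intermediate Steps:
$b{\left(Q \right)} = \frac{1}{6 + Q}$
$V = 15$ ($V = -3 + \left(3 - 4\right) \left(1 + 5\right) \left(-3\right) = -3 + \left(-1\right) 6 \left(-3\right) = -3 - -18 = -3 + 18 = 15$)
$w{\left(Z \right)} = - \frac{11}{109}$ ($w{\left(Z \right)} = \frac{1}{\frac{1}{6 + 5} - 10} = \frac{1}{\frac{1}{11} - 10} = \frac{1}{- \frac{109}{11}} = - \frac{11}{109}$)
$\left(V + w{\left(-3 \right)}\right) 69 = \left(15 - \frac{11}{109}\right) 69 = \frac{1624}{109} \cdot 69 = \frac{112056}{109}$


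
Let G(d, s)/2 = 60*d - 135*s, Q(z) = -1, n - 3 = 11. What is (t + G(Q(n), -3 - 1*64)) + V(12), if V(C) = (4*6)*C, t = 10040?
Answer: 28298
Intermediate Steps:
n = 14 (n = 3 + 11 = 14)
G(d, s) = -270*s + 120*d (G(d, s) = 2*(60*d - 135*s) = 2*(-135*s + 60*d) = -270*s + 120*d)
V(C) = 24*C
(t + G(Q(n), -3 - 1*64)) + V(12) = (10040 + (-270*(-3 - 1*64) + 120*(-1))) + 24*12 = (10040 + (-270*(-3 - 64) - 120)) + 288 = (10040 + (-270*(-67) - 120)) + 288 = (10040 + (18090 - 120)) + 288 = (10040 + 17970) + 288 = 28010 + 288 = 28298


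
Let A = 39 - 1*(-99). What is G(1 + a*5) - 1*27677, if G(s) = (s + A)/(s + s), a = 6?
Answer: -1715805/62 ≈ -27674.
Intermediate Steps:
A = 138 (A = 39 + 99 = 138)
G(s) = (138 + s)/(2*s) (G(s) = (s + 138)/(s + s) = (138 + s)/((2*s)) = (138 + s)*(1/(2*s)) = (138 + s)/(2*s))
G(1 + a*5) - 1*27677 = (138 + (1 + 6*5))/(2*(1 + 6*5)) - 1*27677 = (138 + (1 + 30))/(2*(1 + 30)) - 27677 = (½)*(138 + 31)/31 - 27677 = (½)*(1/31)*169 - 27677 = 169/62 - 27677 = -1715805/62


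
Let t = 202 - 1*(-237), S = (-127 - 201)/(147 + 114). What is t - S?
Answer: 114907/261 ≈ 440.26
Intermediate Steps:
S = -328/261 ≈ -1.2567
t = 439 (t = 202 + 237 = 439)
t - S = 439 - 1*(-328/261) = 439 + 328/261 = 114907/261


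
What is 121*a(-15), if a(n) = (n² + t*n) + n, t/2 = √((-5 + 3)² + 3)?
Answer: 25410 - 3630*√7 ≈ 15806.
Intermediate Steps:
t = 2*√7 (t = 2*√((-5 + 3)² + 3) = 2*√((-2)² + 3) = 2*√(4 + 3) = 2*√7 ≈ 5.2915)
a(n) = n + n² + 2*n*√7 (a(n) = (n² + (2*√7)*n) + n = (n² + 2*n*√7) + n = n + n² + 2*n*√7)
121*a(-15) = 121*(-15*(1 - 15 + 2*√7)) = 121*(-15*(-14 + 2*√7)) = 121*(210 - 30*√7) = 25410 - 3630*√7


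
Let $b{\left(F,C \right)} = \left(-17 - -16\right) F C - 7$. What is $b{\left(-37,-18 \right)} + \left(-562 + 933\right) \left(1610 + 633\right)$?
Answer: $831480$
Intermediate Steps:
$b{\left(F,C \right)} = -7 - C F$ ($b{\left(F,C \right)} = \left(-17 + 16\right) F C - 7 = - F C - 7 = - C F - 7 = -7 - C F$)
$b{\left(-37,-18 \right)} + \left(-562 + 933\right) \left(1610 + 633\right) = \left(-7 - \left(-18\right) \left(-37\right)\right) + \left(-562 + 933\right) \left(1610 + 633\right) = \left(-7 - 666\right) + 371 \cdot 2243 = -673 + 832153 = 831480$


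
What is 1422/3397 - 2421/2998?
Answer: -50139/128914 ≈ -0.38893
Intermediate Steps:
1422/3397 - 2421/2998 = 1422*(1/3397) - 2421*1/2998 = 18/43 - 2421/2998 = -50139/128914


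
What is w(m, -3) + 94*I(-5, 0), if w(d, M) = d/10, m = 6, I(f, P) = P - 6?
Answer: -2817/5 ≈ -563.40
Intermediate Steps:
I(f, P) = -6 + P
w(d, M) = d/10 (w(d, M) = d*(⅒) = d/10)
w(m, -3) + 94*I(-5, 0) = (⅒)*6 + 94*(-6 + 0) = ⅗ + 94*(-6) = ⅗ - 564 = -2817/5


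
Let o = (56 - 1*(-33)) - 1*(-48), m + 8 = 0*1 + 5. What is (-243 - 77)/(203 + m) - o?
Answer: -693/5 ≈ -138.60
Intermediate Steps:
m = -3 (m = -8 + (0*1 + 5) = -8 + (0 + 5) = -8 + 5 = -3)
o = 137 (o = (56 + 33) + 48 = 89 + 48 = 137)
(-243 - 77)/(203 + m) - o = (-243 - 77)/(203 - 3) - 1*137 = -320/200 - 137 = -320*1/200 - 137 = -8/5 - 137 = -693/5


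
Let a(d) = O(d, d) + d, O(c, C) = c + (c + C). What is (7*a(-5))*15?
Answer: -2100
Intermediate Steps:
O(c, C) = C + 2*c (O(c, C) = c + (C + c) = C + 2*c)
a(d) = 4*d (a(d) = (d + 2*d) + d = 3*d + d = 4*d)
(7*a(-5))*15 = (7*(4*(-5)))*15 = (7*(-20))*15 = -140*15 = -2100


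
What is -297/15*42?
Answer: -4158/5 ≈ -831.60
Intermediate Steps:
-297/15*42 = -11*9/5*42 = -99/5*42 = -4158/5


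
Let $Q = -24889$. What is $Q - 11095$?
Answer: $-35984$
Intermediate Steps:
$Q - 11095 = -24889 - 11095 = -35984$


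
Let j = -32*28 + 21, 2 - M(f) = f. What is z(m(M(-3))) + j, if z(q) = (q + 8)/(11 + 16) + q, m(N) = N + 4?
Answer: -23365/27 ≈ -865.37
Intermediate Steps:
M(f) = 2 - f
m(N) = 4 + N
z(q) = 8/27 + 28*q/27 (z(q) = (8 + q)/27 + q = (8 + q)*(1/27) + q = (8/27 + q/27) + q = 8/27 + 28*q/27)
j = -875 (j = -896 + 21 = -875)
z(m(M(-3))) + j = (8/27 + 28*(4 + (2 - 1*(-3)))/27) - 875 = (8/27 + 28*(4 + (2 + 3))/27) - 875 = (8/27 + 28*(4 + 5)/27) - 875 = (8/27 + (28/27)*9) - 875 = (8/27 + 28/3) - 875 = 260/27 - 875 = -23365/27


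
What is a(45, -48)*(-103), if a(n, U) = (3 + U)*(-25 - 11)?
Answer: -166860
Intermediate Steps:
a(n, U) = -108 - 36*U (a(n, U) = (3 + U)*(-36) = -108 - 36*U)
a(45, -48)*(-103) = (-108 - 36*(-48))*(-103) = (-108 + 1728)*(-103) = 1620*(-103) = -166860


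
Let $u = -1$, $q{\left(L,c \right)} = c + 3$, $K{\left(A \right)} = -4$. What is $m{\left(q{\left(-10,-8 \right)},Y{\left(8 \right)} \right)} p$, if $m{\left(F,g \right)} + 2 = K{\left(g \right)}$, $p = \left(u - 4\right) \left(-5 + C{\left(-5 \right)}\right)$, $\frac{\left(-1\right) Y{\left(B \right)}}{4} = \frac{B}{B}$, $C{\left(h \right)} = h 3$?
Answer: $-600$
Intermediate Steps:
$q{\left(L,c \right)} = 3 + c$
$C{\left(h \right)} = 3 h$
$Y{\left(B \right)} = -4$ ($Y{\left(B \right)} = - 4 \frac{B}{B} = \left(-4\right) 1 = -4$)
$p = 100$ ($p = \left(-1 - 4\right) \left(-5 + 3 \left(-5\right)\right) = - 5 \left(-5 - 15\right) = \left(-5\right) \left(-20\right) = 100$)
$m{\left(F,g \right)} = -6$ ($m{\left(F,g \right)} = -2 - 4 = -6$)
$m{\left(q{\left(-10,-8 \right)},Y{\left(8 \right)} \right)} p = \left(-6\right) 100 = -600$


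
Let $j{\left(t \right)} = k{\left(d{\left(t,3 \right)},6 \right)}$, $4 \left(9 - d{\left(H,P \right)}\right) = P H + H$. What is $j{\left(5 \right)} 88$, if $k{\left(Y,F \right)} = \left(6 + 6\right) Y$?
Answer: $4224$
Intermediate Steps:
$d{\left(H,P \right)} = 9 - \frac{H}{4} - \frac{H P}{4}$ ($d{\left(H,P \right)} = 9 - \frac{P H + H}{4} = 9 - \frac{H P + H}{4} = 9 - \frac{H + H P}{4} = 9 - \left(\frac{H}{4} + \frac{H P}{4}\right) = 9 - \frac{H}{4} - \frac{H P}{4}$)
$k{\left(Y,F \right)} = 12 Y$
$j{\left(t \right)} = 108 - 12 t$ ($j{\left(t \right)} = 12 \left(9 - \frac{t}{4} - \frac{1}{4} t 3\right) = 12 \left(9 - \frac{t}{4} - \frac{3 t}{4}\right) = 12 \left(9 - t\right) = 108 - 12 t$)
$j{\left(5 \right)} 88 = \left(108 - 60\right) 88 = 48 \cdot 88 = 4224$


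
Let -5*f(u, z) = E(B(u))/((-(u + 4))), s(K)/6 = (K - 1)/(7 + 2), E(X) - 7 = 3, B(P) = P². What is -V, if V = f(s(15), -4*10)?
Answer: -3/20 ≈ -0.15000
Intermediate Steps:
E(X) = 10 (E(X) = 7 + 3 = 10)
s(K) = -⅔ + 2*K/3 (s(K) = 6*((K - 1)/(7 + 2)) = 6*((-1 + K)/9) = 6*((-1 + K)*(⅑)) = 6*(-⅑ + K/9) = -⅔ + 2*K/3)
f(u, z) = -2/(-4 - u) (f(u, z) = -2/((-(u + 4))) = -2/((-(4 + u))) = -2/(-4 - u))
V = 3/20 (V = 2/(4 + (-⅔ + (⅔)*15)) = 2/(4 + (-⅔ + 10)) = 2/(4 + 28/3) = 2/(40/3) = 2*(3/40) = 3/20 ≈ 0.15000)
-V = -1*3/20 = -3/20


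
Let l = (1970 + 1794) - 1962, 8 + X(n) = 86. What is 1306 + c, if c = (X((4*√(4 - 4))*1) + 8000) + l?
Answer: 11186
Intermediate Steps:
X(n) = 78 (X(n) = -8 + 86 = 78)
l = 1802 (l = 3764 - 1962 = 1802)
c = 9880 (c = (78 + 8000) + 1802 = 8078 + 1802 = 9880)
1306 + c = 1306 + 9880 = 11186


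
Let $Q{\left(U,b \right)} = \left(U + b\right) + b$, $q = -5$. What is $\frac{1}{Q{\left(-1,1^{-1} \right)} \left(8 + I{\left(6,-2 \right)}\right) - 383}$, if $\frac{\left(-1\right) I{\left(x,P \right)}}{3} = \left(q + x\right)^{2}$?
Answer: $- \frac{1}{378} \approx -0.0026455$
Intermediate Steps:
$I{\left(x,P \right)} = - 3 \left(-5 + x\right)^{2}$
$Q{\left(U,b \right)} = U + 2 b$
$\frac{1}{Q{\left(-1,1^{-1} \right)} \left(8 + I{\left(6,-2 \right)}\right) - 383} = \frac{1}{\left(-1 + \frac{2}{1}\right) \left(8 - 3 \left(-5 + 6\right)^{2}\right) - 383} = \frac{1}{\left(-1 + 2 \cdot 1\right) \left(8 - 3 \cdot 1^{2}\right) - 383} = \frac{1}{\left(-1 + 2\right) \left(8 - 3\right) - 383} = \frac{1}{1 \left(8 - 3\right) - 383} = \frac{1}{1 \cdot 5 - 383} = \frac{1}{5 - 383} = \frac{1}{-378} = - \frac{1}{378}$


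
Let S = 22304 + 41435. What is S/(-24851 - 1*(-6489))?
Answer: -63739/18362 ≈ -3.4712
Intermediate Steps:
S = 63739
S/(-24851 - 1*(-6489)) = 63739/(-24851 - 1*(-6489)) = 63739/(-24851 + 6489) = 63739/(-18362) = 63739*(-1/18362) = -63739/18362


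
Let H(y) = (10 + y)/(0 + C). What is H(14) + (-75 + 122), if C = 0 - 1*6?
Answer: 43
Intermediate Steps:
C = -6 (C = 0 - 6 = -6)
H(y) = -5/3 - y/6 (H(y) = (10 + y)/(0 - 6) = (10 + y)/(-6) = (10 + y)*(-⅙) = -5/3 - y/6)
H(14) + (-75 + 122) = (-5/3 - ⅙*14) + (-75 + 122) = (-5/3 - 7/3) + 47 = -4 + 47 = 43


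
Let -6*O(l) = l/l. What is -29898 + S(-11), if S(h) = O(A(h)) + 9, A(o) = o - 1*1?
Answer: -179335/6 ≈ -29889.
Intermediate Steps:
A(o) = -1 + o (A(o) = o - 1 = -1 + o)
O(l) = -⅙ (O(l) = -l/(6*l) = -⅙*1 = -⅙)
S(h) = 53/6 (S(h) = -⅙ + 9 = 53/6)
-29898 + S(-11) = -29898 + 53/6 = -179335/6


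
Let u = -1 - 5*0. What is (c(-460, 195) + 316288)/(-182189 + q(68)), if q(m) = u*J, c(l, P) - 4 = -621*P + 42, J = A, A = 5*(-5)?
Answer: -195239/182164 ≈ -1.0718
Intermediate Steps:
A = -25
J = -25
u = -1 (u = -1 + 0 = -1)
c(l, P) = 46 - 621*P (c(l, P) = 4 + (-621*P + 42) = 4 + (42 - 621*P) = 46 - 621*P)
q(m) = 25 (q(m) = -1*(-25) = 25)
(c(-460, 195) + 316288)/(-182189 + q(68)) = ((46 - 621*195) + 316288)/(-182189 + 25) = ((46 - 121095) + 316288)/(-182164) = (-121049 + 316288)*(-1/182164) = 195239*(-1/182164) = -195239/182164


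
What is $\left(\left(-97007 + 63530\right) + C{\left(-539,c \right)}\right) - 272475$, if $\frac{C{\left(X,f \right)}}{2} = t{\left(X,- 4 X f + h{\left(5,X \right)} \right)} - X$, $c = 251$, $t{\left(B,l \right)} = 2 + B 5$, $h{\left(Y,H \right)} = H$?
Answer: $-310260$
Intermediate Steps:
$t{\left(B,l \right)} = 2 + 5 B$
$C{\left(X,f \right)} = 4 + 8 X$ ($C{\left(X,f \right)} = 2 \left(\left(2 + 5 X\right) - X\right) = 2 \left(2 + 4 X\right) = 4 + 8 X$)
$\left(\left(-97007 + 63530\right) + C{\left(-539,c \right)}\right) - 272475 = \left(\left(-97007 + 63530\right) + \left(4 + 8 \left(-539\right)\right)\right) - 272475 = \left(-33477 + \left(4 - 4312\right)\right) - 272475 = \left(-33477 - 4308\right) - 272475 = -37785 - 272475 = -310260$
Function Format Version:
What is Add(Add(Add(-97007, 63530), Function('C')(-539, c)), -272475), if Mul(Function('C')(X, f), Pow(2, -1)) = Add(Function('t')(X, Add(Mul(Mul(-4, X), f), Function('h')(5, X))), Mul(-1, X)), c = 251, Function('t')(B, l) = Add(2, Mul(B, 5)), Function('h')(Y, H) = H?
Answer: -310260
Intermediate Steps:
Function('t')(B, l) = Add(2, Mul(5, B))
Function('C')(X, f) = Add(4, Mul(8, X)) (Function('C')(X, f) = Mul(2, Add(Add(2, Mul(5, X)), Mul(-1, X))) = Mul(2, Add(2, Mul(4, X))) = Add(4, Mul(8, X)))
Add(Add(Add(-97007, 63530), Function('C')(-539, c)), -272475) = Add(Add(Add(-97007, 63530), Add(4, Mul(8, -539))), -272475) = Add(Add(-33477, Add(4, -4312)), -272475) = Add(Add(-33477, -4308), -272475) = Add(-37785, -272475) = -310260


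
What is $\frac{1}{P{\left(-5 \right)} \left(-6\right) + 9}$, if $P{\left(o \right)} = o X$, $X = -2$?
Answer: $- \frac{1}{51} \approx -0.019608$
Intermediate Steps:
$P{\left(o \right)} = - 2 o$ ($P{\left(o \right)} = o \left(-2\right) = - 2 o$)
$\frac{1}{P{\left(-5 \right)} \left(-6\right) + 9} = \frac{1}{\left(-2\right) \left(-5\right) \left(-6\right) + 9} = \frac{1}{10 \left(-6\right) + 9} = \frac{1}{-60 + 9} = \frac{1}{-51} = - \frac{1}{51}$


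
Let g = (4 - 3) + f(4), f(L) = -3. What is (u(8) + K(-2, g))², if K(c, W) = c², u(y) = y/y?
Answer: 25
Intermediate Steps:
u(y) = 1
g = -2 (g = (4 - 3) - 3 = 1 - 3 = -2)
(u(8) + K(-2, g))² = (1 + (-2)²)² = (1 + 4)² = 5² = 25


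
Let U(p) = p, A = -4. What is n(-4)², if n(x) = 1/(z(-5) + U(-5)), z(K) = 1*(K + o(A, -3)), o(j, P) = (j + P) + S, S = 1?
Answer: 1/256 ≈ 0.0039063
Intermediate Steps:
o(j, P) = 1 + P + j (o(j, P) = (j + P) + 1 = (P + j) + 1 = 1 + P + j)
z(K) = -6 + K (z(K) = 1*(K + (1 - 3 - 4)) = 1*(K - 6) = 1*(-6 + K) = -6 + K)
n(x) = -1/16 (n(x) = 1/((-6 - 5) - 5) = 1/(-11 - 5) = 1/(-16) = -1/16)
n(-4)² = (-1/16)² = 1/256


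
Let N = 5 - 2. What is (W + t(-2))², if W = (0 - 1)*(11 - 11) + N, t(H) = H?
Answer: 1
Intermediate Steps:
N = 3
W = 3 (W = (0 - 1)*(11 - 11) + 3 = -1*0 + 3 = 0 + 3 = 3)
(W + t(-2))² = (3 - 2)² = 1² = 1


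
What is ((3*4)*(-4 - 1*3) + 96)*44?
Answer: 528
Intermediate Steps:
((3*4)*(-4 - 1*3) + 96)*44 = (12*(-4 - 3) + 96)*44 = (12*(-7) + 96)*44 = (-84 + 96)*44 = 12*44 = 528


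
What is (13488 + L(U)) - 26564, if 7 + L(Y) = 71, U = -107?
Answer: -13012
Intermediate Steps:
L(Y) = 64 (L(Y) = -7 + 71 = 64)
(13488 + L(U)) - 26564 = (13488 + 64) - 26564 = 13552 - 26564 = -13012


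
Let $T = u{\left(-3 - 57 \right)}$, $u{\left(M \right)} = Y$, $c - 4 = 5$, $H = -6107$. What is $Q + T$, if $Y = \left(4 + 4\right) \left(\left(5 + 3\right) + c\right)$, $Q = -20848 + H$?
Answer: $-26819$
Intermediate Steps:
$c = 9$ ($c = 4 + 5 = 9$)
$Q = -26955$ ($Q = -20848 - 6107 = -26955$)
$Y = 136$ ($Y = \left(4 + 4\right) \left(\left(5 + 3\right) + 9\right) = 8 \left(8 + 9\right) = 8 \cdot 17 = 136$)
$u{\left(M \right)} = 136$
$T = 136$
$Q + T = -26955 + 136 = -26819$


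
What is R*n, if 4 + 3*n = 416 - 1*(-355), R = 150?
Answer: 38350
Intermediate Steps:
n = 767/3 (n = -4/3 + (416 - 1*(-355))/3 = -4/3 + (416 + 355)/3 = -4/3 + (⅓)*771 = -4/3 + 257 = 767/3 ≈ 255.67)
R*n = 150*(767/3) = 38350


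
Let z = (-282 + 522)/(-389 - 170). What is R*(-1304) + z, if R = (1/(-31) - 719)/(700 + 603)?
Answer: 16238289120/22579687 ≈ 719.15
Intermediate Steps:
R = -22290/40393 (R = (-1/31 - 719)/1303 = -22290/31*1/1303 = -22290/40393 ≈ -0.55183)
z = -240/559 (z = 240/(-559) = 240*(-1/559) = -240/559 ≈ -0.42934)
R*(-1304) + z = -22290/40393*(-1304) - 240/559 = 29066160/40393 - 240/559 = 16238289120/22579687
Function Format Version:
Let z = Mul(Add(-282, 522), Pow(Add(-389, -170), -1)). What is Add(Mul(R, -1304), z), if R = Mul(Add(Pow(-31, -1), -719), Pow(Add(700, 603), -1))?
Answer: Rational(16238289120, 22579687) ≈ 719.15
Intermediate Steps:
R = Rational(-22290, 40393) (R = Mul(Add(Rational(-1, 31), -719), Pow(1303, -1)) = Mul(Rational(-22290, 31), Rational(1, 1303)) = Rational(-22290, 40393) ≈ -0.55183)
z = Rational(-240, 559) (z = Mul(240, Pow(-559, -1)) = Mul(240, Rational(-1, 559)) = Rational(-240, 559) ≈ -0.42934)
Add(Mul(R, -1304), z) = Add(Mul(Rational(-22290, 40393), -1304), Rational(-240, 559)) = Add(Rational(29066160, 40393), Rational(-240, 559)) = Rational(16238289120, 22579687)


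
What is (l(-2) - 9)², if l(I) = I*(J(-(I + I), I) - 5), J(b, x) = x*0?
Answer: 1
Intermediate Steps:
J(b, x) = 0
l(I) = -5*I (l(I) = I*(0 - 5) = I*(-5) = -5*I)
(l(-2) - 9)² = (-5*(-2) - 9)² = (10 - 9)² = 1² = 1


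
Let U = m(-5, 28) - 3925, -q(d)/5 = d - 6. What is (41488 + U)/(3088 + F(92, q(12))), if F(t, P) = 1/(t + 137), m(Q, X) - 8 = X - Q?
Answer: 8611316/707153 ≈ 12.177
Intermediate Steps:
m(Q, X) = 8 + X - Q (m(Q, X) = 8 + (X - Q) = 8 + X - Q)
q(d) = 30 - 5*d (q(d) = -5*(d - 6) = -5*(-6 + d) = 30 - 5*d)
F(t, P) = 1/(137 + t)
U = -3884 (U = (8 + 28 - 1*(-5)) - 3925 = (8 + 28 + 5) - 3925 = 41 - 3925 = -3884)
(41488 + U)/(3088 + F(92, q(12))) = (41488 - 3884)/(3088 + 1/(137 + 92)) = 37604/(3088 + 1/229) = 37604/(707153/229) = 37604*(229/707153) = 8611316/707153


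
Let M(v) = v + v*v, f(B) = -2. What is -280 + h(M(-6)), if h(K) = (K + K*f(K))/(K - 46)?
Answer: -2225/8 ≈ -278.13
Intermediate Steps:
M(v) = v + v²
h(K) = -K/(-46 + K) (h(K) = (K + K*(-2))/(K - 46) = (K - 2*K)/(-46 + K) = (-K)/(-46 + K) = -K/(-46 + K))
-280 + h(M(-6)) = -280 - (-6*(1 - 6))/(-46 - 6*(1 - 6)) = -280 - (-6*(-5))/(-46 - 6*(-5)) = -280 - 1*30/(-46 + 30) = -280 - 1*30/(-16) = -280 - 1*30*(-1/16) = -280 + 15/8 = -2225/8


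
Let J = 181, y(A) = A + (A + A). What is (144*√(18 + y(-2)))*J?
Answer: 52128*√3 ≈ 90288.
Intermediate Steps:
y(A) = 3*A (y(A) = A + 2*A = 3*A)
(144*√(18 + y(-2)))*J = (144*√(18 + 3*(-2)))*181 = (144*√(18 - 6))*181 = (144*√12)*181 = (144*(2*√3))*181 = (288*√3)*181 = 52128*√3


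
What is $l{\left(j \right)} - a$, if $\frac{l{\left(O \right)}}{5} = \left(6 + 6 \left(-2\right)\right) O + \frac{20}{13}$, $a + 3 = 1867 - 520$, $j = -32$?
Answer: $- \frac{4892}{13} \approx -376.31$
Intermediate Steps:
$a = 1344$ ($a = -3 + \left(1867 - 520\right) = -3 + 1347 = 1344$)
$l{\left(O \right)} = \frac{100}{13} - 30 O$ ($l{\left(O \right)} = 5 \left(\left(6 + 6 \left(-2\right)\right) O + \frac{20}{13}\right) = 5 \left(\left(6 - 12\right) O + 20 \cdot \frac{1}{13}\right) = 5 \left(- 6 O + \frac{20}{13}\right) = 5 \left(\frac{20}{13} - 6 O\right) = \frac{100}{13} - 30 O$)
$l{\left(j \right)} - a = \left(\frac{100}{13} - -960\right) - 1344 = \left(\frac{100}{13} + 960\right) - 1344 = \frac{12580}{13} - 1344 = - \frac{4892}{13}$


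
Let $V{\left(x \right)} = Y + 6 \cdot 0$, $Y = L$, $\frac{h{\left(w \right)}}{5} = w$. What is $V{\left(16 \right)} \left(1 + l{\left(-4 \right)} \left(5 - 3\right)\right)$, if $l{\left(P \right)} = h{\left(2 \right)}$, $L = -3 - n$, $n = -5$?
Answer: $42$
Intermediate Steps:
$h{\left(w \right)} = 5 w$
$L = 2$ ($L = -3 - -5 = -3 + 5 = 2$)
$l{\left(P \right)} = 10$ ($l{\left(P \right)} = 5 \cdot 2 = 10$)
$Y = 2$
$V{\left(x \right)} = 2$ ($V{\left(x \right)} = 2 + 6 \cdot 0 = 2 + 0 = 2$)
$V{\left(16 \right)} \left(1 + l{\left(-4 \right)} \left(5 - 3\right)\right) = 2 \left(1 + 10 \left(5 - 3\right)\right) = 2 \left(1 + 10 \cdot 2\right) = 2 \left(1 + 20\right) = 2 \cdot 21 = 42$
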